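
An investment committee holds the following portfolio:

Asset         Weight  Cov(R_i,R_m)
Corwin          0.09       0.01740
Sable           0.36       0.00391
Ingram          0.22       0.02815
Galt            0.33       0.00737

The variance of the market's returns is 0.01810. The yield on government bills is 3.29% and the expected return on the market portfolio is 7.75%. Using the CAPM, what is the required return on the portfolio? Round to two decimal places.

6.15%

β_Corwin = 0.01740 / 0.01810 = 0.9613
β_Sable = 0.00391 / 0.01810 = 0.2160
β_Ingram = 0.02815 / 0.01810 = 1.5552
β_Galt = 0.00737 / 0.01810 = 0.4072
β_P = Σ w_i β_i = 0.09×0.9613 + 0.36×0.2160 + 0.22×1.5552 + 0.33×0.4072 = 0.6408
MRP = 7.75% − 3.29% = 4.46%
E(R_P) = R_f + β_P × MRP = 3.29% + 0.6408 × 4.46% = 6.15%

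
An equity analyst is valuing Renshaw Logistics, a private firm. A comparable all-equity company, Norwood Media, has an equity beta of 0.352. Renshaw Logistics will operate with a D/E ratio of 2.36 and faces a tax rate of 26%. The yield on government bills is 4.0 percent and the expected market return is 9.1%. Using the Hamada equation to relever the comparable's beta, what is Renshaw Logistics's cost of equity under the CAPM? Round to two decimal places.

β_L = β_U × [1 + (1 − t)(D/E)] = 0.352 × [1 + (1 − 0.26) × 2.36]
    = 0.352 × [1 + 0.74 × 2.36] = 0.352 × 2.7464 = 0.9667
MRP = 9.1% − 4.0% = 5.10%
E(R) = R_f + β_L × MRP = 4.0% + 0.9667 × 5.1% = 8.93%

8.93%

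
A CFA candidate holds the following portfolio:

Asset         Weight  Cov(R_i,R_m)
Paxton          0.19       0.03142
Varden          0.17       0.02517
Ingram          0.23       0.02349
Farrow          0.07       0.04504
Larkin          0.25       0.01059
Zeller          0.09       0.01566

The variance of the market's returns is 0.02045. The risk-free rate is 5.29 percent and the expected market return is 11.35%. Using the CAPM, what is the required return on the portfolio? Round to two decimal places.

β_Paxton = 0.03142 / 0.02045 = 1.5364
β_Varden = 0.02517 / 0.02045 = 1.2308
β_Ingram = 0.02349 / 0.02045 = 1.1487
β_Farrow = 0.04504 / 0.02045 = 2.2024
β_Larkin = 0.01059 / 0.02045 = 0.5178
β_Zeller = 0.01566 / 0.02045 = 0.7658
β_P = Σ w_i β_i = 0.19×1.5364 + 0.17×1.2308 + 0.23×1.1487 + 0.07×2.2024 + 0.25×0.5178 + 0.09×0.7658 = 1.1179
MRP = 11.35% − 5.29% = 6.06%
E(R_P) = R_f + β_P × MRP = 5.29% + 1.1179 × 6.06% = 12.06%

12.06%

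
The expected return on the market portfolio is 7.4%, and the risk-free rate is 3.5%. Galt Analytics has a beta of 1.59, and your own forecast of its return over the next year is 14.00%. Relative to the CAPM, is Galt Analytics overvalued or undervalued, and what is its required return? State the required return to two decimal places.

Undervalued; required return 9.70%

MRP = 7.4% − 3.5% = 3.90%
Required return = R_f + β·MRP = 3.5% + 1.59 × 3.9% = 9.70%
Forecast 14.00% > required 9.70% → the stock plots above the SML → undervalued.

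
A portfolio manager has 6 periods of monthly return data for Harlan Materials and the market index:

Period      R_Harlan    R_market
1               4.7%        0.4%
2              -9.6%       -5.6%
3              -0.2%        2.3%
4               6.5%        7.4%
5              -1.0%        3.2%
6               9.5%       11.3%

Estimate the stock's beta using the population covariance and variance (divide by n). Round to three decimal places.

Mean R_i = (4.7 − 9.6 − 0.2 + 6.5 − 1.0 + 9.5) / 6 = 1.6500%
Mean R_m = (0.4 − 5.6 + 2.3 + 7.4 + 3.2 + 11.3) / 6 = 3.1667%
Σ(R_i − R̄_i)(R_m − R̄_m) = 176.0800  ⇒  Cov = 176.0800 / 6 = 29.3467
Σ(R_m − R̄_m)² = 169.3333  ⇒  Var(R_m) = 169.3333 / 6 = 28.2222
β = Cov / Var(R_m) = 29.3467 / 28.2222 = 1.0398

1.040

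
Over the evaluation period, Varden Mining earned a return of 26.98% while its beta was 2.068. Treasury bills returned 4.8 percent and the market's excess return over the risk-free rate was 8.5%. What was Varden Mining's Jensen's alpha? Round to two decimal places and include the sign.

CAPM benchmark = R_f + β(R_m − R_f) = 4.8% + 2.068 × 8.5% = 22.3780%
α = actual − benchmark = 26.98% − 22.3780% = +4.60%

+4.60%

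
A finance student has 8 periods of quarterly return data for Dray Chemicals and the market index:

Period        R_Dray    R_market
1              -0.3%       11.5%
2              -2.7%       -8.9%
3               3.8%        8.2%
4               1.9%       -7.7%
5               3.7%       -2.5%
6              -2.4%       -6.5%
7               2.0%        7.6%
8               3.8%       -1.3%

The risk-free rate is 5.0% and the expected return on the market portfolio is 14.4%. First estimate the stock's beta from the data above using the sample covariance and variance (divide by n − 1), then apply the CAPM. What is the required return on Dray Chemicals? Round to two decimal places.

Mean R_i = (-0.3 − 2.7 + 3.8 + 1.9 + 3.7 − 2.4 + 2.0 + 3.8) / 8 = 1.2250%
Mean R_m = (11.5 − 8.9 + 8.2 − 7.7 − 2.5 − 6.5 + 7.6 − 1.3) / 8 = 0.0500%
Σ(R_i − R̄_i)(R_m − R̄_m) = 53.2300  ⇒  Cov = 53.2300 / 7 = 7.6043
Σ(R_m − R̄_m)² = 445.9200  ⇒  Var(R_m) = 445.9200 / 7 = 63.7029
β = Cov / Var(R_m) = 7.6043 / 63.7029 = 0.1194
MRP = 14.4% − 5.0% = 9.40%
E(R) = R_f + β × MRP = 5.0% + 0.1194 × 9.4% = 6.12%

6.12%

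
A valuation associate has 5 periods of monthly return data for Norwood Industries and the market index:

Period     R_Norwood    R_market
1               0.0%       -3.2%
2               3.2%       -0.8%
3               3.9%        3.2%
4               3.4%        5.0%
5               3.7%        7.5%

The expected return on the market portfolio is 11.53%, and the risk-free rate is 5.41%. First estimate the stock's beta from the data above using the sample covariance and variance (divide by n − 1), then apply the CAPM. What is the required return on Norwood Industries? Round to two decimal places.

7.16%

Mean R_i = (0.0 + 3.2 + 3.9 + 3.4 + 3.7) / 5 = 2.8400%
Mean R_m = (-3.2 − 0.8 + 3.2 + 5.0 + 7.5) / 5 = 2.3400%
Σ(R_i − R̄_i)(R_m − R̄_m) = 21.4420  ⇒  Cov = 21.4420 / 4 = 5.3605
Σ(R_m − R̄_m)² = 74.9920  ⇒  Var(R_m) = 74.9920 / 4 = 18.7480
β = Cov / Var(R_m) = 5.3605 / 18.7480 = 0.2859
MRP = 11.53% − 5.41% = 6.12%
E(R) = R_f + β × MRP = 5.41% + 0.2859 × 6.12% = 7.16%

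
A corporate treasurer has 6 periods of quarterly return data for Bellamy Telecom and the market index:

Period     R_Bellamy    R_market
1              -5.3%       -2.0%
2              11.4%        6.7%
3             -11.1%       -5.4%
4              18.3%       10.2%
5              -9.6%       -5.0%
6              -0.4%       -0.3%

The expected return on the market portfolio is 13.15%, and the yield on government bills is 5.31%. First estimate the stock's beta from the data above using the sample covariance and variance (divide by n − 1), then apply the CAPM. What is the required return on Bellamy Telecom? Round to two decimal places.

Mean R_i = (-5.3 + 11.4 − 11.1 + 18.3 − 9.6 − 0.4) / 6 = 0.5500%
Mean R_m = (-2.0 + 6.7 − 5.4 + 10.2 − 5.0 − 0.3) / 6 = 0.7000%
Σ(R_i − R̄_i)(R_m − R̄_m) = 379.3900  ⇒  Cov = 379.3900 / 5 = 75.8780
Σ(R_m − R̄_m)² = 204.2400  ⇒  Var(R_m) = 204.2400 / 5 = 40.8480
β = Cov / Var(R_m) = 75.8780 / 40.8480 = 1.8576
MRP = 13.15% − 5.31% = 7.84%
E(R) = R_f + β × MRP = 5.31% + 1.8576 × 7.84% = 19.87%

19.87%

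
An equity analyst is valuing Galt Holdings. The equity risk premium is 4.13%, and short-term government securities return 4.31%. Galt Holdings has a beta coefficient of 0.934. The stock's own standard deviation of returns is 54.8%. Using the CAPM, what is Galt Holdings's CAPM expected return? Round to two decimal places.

E(R) = R_f + β × MRP = 4.31% + 0.934 × 4.13% = 8.17%

8.17%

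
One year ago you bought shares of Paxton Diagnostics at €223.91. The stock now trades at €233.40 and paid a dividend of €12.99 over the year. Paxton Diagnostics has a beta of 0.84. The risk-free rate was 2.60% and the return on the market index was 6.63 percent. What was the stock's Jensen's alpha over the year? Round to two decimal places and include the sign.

Realised HPR = (P1 + D1 − P0) / P0 = (233.40 + 12.99 − 223.91) / 223.91 = 22.48 / 223.91 = 10.0397%
MRP = 6.63% − 2.60% = 4.03%
CAPM required = R_f + β·MRP = 2.60% + 0.84 × 4.03% = 5.9852%
α = realised − required = 10.0397% − 5.9852% = +4.05%

+4.05%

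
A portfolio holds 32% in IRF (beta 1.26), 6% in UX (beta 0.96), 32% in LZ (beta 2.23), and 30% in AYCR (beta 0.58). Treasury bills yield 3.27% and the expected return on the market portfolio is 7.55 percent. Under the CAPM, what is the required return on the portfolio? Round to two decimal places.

β_P = Σ w_i β_i = 0.32×1.26 + 0.06×0.96 + 0.32×2.23 + 0.30×0.58 = 1.3484
MRP = 7.55% − 3.27% = 4.28%
E(R_P) = R_f + β_P × MRP = 3.27% + 1.3484 × 4.28% = 9.04%

9.04%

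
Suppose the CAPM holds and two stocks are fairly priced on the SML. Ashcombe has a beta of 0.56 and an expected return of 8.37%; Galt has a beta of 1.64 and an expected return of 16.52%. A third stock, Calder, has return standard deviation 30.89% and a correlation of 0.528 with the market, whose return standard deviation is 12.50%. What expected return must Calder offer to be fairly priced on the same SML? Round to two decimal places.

13.99%

MRP = (16.52% − 8.37%) / (1.64 − 0.56) = 7.5463%
R_f = 8.37% − 0.56 × 7.5463% = 4.1441%
β_Calder = ρ·σ_i/σ_m = 0.528 × 30.89 / 12.50 = 1.3048
E(R_Calder) = R_f + β × MRP = 4.1441% + 1.3048 × 7.5463% = 13.99%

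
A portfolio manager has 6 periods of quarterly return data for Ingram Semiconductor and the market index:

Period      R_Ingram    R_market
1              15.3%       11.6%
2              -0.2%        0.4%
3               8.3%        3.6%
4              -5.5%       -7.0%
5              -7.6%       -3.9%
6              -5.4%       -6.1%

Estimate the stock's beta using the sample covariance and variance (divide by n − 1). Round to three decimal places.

Mean R_i = (15.3 − 0.2 + 8.3 − 5.5 − 7.6 − 5.4) / 6 = 0.8167%
Mean R_m = (11.6 + 0.4 + 3.6 − 7.0 − 3.9 − 6.1) / 6 = -0.2333%
Σ(R_i − R̄_i)(R_m − R̄_m) = 309.5033  ⇒  Cov = 309.5033 / 5 = 61.9007
Σ(R_m − R̄_m)² = 248.7733  ⇒  Var(R_m) = 248.7733 / 5 = 49.7547
β = Cov / Var(R_m) = 61.9007 / 49.7547 = 1.2441

1.244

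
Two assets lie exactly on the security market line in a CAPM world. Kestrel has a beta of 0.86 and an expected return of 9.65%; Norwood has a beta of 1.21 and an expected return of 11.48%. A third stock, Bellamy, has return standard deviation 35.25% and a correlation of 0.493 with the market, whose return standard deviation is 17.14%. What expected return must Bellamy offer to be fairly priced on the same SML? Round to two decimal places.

10.45%

MRP = (11.48% − 9.65%) / (1.21 − 0.86) = 5.2286%
R_f = 9.65% − 0.86 × 5.2286% = 5.1534%
β_Bellamy = ρ·σ_i/σ_m = 0.493 × 35.25 / 17.14 = 1.0139
E(R_Bellamy) = R_f + β × MRP = 5.1534% + 1.0139 × 5.2286% = 10.45%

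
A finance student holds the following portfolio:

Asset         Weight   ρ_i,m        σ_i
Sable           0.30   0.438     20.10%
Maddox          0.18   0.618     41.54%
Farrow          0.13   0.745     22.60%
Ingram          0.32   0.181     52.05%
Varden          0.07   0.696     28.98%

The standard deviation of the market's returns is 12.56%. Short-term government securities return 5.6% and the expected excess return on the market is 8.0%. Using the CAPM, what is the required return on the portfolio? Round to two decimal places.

14.44%

β_Sable = 0.438 × 20.10% / 12.56% = 0.7009
β_Maddox = 0.618 × 41.54% / 12.56% = 2.0439
β_Farrow = 0.745 × 22.60% / 12.56% = 1.3405
β_Ingram = 0.181 × 52.05% / 12.56% = 0.7501
β_Varden = 0.696 × 28.98% / 12.56% = 1.6059
β_P = Σ w_i β_i = 0.30×0.7009 + 0.18×2.0439 + 0.13×1.3405 + 0.32×0.7501 + 0.07×1.6059 = 1.1049
E(R_P) = R_f + β_P × MRP = 5.6% + 1.1049 × 8.0% = 14.44%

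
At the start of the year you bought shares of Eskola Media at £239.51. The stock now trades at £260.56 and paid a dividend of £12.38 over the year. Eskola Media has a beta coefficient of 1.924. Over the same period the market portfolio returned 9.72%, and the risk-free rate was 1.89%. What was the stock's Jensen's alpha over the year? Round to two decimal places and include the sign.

Realised HPR = (P1 + D1 − P0) / P0 = (260.56 + 12.38 − 239.51) / 239.51 = 33.43 / 239.51 = 13.9577%
MRP = 9.72% − 1.89% = 7.83%
CAPM required = R_f + β·MRP = 1.89% + 1.924 × 7.83% = 16.95492%
α = realised − required = 13.9577% − 16.95492% = -3.00%

-3.00%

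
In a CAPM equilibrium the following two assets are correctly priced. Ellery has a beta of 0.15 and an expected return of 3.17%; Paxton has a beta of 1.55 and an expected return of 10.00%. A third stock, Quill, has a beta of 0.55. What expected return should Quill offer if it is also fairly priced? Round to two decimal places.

MRP (SML slope) = (10.00% − 3.17%) / (1.55 − 0.15) = 6.83% / 1.40 = 4.8786%
R_f (intercept) = 3.17% − 0.15 × 4.8786% = 2.4382%
E(R_Quill) = R_f + β × MRP = 2.4382% + 0.55 × 4.8786% = 5.12%

5.12%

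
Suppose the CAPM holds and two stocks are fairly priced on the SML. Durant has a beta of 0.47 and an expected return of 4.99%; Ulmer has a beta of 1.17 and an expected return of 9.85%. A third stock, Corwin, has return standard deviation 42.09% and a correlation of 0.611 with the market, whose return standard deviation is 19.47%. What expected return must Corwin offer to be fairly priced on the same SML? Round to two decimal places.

10.90%

MRP = (9.85% − 4.99%) / (1.17 − 0.47) = 6.9429%
R_f = 4.99% − 0.47 × 6.9429% = 1.7268%
β_Corwin = ρ·σ_i/σ_m = 0.611 × 42.09 / 19.47 = 1.3209
E(R_Corwin) = R_f + β × MRP = 1.7268% + 1.3209 × 6.9429% = 10.90%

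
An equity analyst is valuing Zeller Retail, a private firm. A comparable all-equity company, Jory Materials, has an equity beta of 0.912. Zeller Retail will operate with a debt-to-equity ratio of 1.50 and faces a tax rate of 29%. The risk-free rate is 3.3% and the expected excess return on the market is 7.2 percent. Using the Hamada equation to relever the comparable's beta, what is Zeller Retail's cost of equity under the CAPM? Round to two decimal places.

β_L = β_U × [1 + (1 − t)(D/E)] = 0.912 × [1 + (1 − 0.29) × 1.50]
    = 0.912 × [1 + 0.71 × 1.50] = 0.912 × 2.0650 = 1.8833
E(R) = R_f + β_L × MRP = 3.3% + 1.8833 × 7.2% = 16.86%

16.86%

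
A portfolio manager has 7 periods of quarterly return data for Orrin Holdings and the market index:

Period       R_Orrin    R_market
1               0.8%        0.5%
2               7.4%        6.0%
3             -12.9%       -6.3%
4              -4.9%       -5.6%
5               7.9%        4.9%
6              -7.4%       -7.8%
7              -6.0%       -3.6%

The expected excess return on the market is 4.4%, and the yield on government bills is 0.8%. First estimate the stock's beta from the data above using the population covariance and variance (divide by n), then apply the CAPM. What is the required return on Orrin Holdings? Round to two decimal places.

Mean R_i = (0.8 + 7.4 − 12.9 − 4.9 + 7.9 − 7.4 − 6.0) / 7 = -2.1571%
Mean R_m = (0.5 + 6.0 − 6.3 − 5.6 + 4.9 − 7.8 − 3.6) / 7 = -1.7000%
Σ(R_i − R̄_i)(R_m − R̄_m) = 245.8700  ⇒  Cov = 245.8700 / 7 = 35.1243
Σ(R_m − R̄_m)² = 184.8800  ⇒  Var(R_m) = 184.8800 / 7 = 26.4114
β = Cov / Var(R_m) = 35.1243 / 26.4114 = 1.3299
E(R) = R_f + β × MRP = 0.8% + 1.3299 × 4.4% = 6.65%

6.65%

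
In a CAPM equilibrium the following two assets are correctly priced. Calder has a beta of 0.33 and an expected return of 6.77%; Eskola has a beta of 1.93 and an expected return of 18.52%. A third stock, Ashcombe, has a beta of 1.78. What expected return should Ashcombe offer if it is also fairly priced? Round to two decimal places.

MRP (SML slope) = (18.52% − 6.77%) / (1.93 − 0.33) = 11.75% / 1.60 = 7.3438%
R_f (intercept) = 6.77% − 0.33 × 7.3438% = 4.3465%
E(R_Ashcombe) = R_f + β × MRP = 4.3465% + 1.78 × 7.3438% = 17.42%

17.42%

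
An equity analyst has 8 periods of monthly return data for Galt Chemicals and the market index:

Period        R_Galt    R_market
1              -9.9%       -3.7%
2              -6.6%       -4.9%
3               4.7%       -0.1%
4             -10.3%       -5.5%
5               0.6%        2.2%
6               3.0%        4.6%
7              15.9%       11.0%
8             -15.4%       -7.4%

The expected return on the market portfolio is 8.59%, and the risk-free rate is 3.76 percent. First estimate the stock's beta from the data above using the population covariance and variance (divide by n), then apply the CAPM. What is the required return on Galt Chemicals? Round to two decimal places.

Mean R_i = (-9.9 − 6.6 + 4.7 − 10.3 + 0.6 + 3.0 + 15.9 − 15.4) / 8 = -2.2500%
Mean R_m = (-3.7 − 4.9 − 0.1 − 5.5 + 2.2 + 4.6 + 11.0 − 7.4) / 8 = -0.4750%
Σ(R_i − R̄_i)(R_m − R̄_m) = 420.5800  ⇒  Cov = 420.5800 / 8 = 52.5725
Σ(R_m − R̄_m)² = 267.9150  ⇒  Var(R_m) = 267.9150 / 8 = 33.4894
β = Cov / Var(R_m) = 52.5725 / 33.4894 = 1.5698
MRP = 8.59% − 3.76% = 4.83%
E(R) = R_f + β × MRP = 3.76% + 1.5698 × 4.83% = 11.34%

11.34%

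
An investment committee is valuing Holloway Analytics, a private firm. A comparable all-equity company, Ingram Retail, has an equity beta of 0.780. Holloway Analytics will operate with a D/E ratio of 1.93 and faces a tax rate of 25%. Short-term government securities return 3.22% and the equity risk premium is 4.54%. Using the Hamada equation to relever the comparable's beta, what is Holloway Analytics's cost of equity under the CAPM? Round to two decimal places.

11.89%

β_L = β_U × [1 + (1 − t)(D/E)] = 0.780 × [1 + (1 − 0.25) × 1.93]
    = 0.780 × [1 + 0.75 × 1.93] = 0.780 × 2.4475 = 1.9091
E(R) = R_f + β_L × MRP = 3.22% + 1.9091 × 4.54% = 11.89%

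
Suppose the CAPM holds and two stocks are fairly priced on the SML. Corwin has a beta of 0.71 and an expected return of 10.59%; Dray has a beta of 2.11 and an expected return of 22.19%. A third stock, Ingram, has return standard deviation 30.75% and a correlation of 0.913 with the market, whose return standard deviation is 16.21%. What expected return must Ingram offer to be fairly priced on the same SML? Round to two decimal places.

MRP = (22.19% − 10.59%) / (2.11 − 0.71) = 8.2857%
R_f = 10.59% − 0.71 × 8.2857% = 4.7072%
β_Ingram = ρ·σ_i/σ_m = 0.913 × 30.75 / 16.21 = 1.7319
E(R_Ingram) = R_f + β × MRP = 4.7072% + 1.7319 × 8.2857% = 19.06%

19.06%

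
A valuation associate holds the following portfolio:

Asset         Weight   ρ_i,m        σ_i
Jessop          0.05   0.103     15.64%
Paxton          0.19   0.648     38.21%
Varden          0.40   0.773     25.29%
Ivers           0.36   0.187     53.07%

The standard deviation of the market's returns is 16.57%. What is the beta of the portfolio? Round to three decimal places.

β_Jessop = 0.103 × 15.64% / 16.57% = 0.0972
β_Paxton = 0.648 × 38.21% / 16.57% = 1.4943
β_Varden = 0.773 × 25.29% / 16.57% = 1.1798
β_Ivers = 0.187 × 53.07% / 16.57% = 0.5989
β_P = Σ w_i β_i = 0.05×0.0972 + 0.19×1.4943 + 0.40×1.1798 + 0.36×0.5989 = 0.9763

0.976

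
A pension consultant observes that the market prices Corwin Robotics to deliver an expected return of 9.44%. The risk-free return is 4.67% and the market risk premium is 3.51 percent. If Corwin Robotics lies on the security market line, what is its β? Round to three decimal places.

β = (E(R) − R_f) / MRP = (9.44% − 4.67%) / 3.51% = 4.77% / 3.51% = 1.359

1.359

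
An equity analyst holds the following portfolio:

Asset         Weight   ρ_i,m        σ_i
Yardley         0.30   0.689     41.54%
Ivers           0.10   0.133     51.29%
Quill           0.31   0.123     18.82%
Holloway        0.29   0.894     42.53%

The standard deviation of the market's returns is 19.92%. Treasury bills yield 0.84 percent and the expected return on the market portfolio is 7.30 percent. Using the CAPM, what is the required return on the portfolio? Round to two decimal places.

7.65%

β_Yardley = 0.689 × 41.54% / 19.92% = 1.4368
β_Ivers = 0.133 × 51.29% / 19.92% = 0.3424
β_Quill = 0.123 × 18.82% / 19.92% = 0.1162
β_Holloway = 0.894 × 42.53% / 19.92% = 1.9087
β_P = Σ w_i β_i = 0.30×1.4368 + 0.10×0.3424 + 0.31×0.1162 + 0.29×1.9087 = 1.0548
MRP = 7.30% − 0.84% = 6.46%
E(R_P) = R_f + β_P × MRP = 0.84% + 1.0548 × 6.46% = 7.65%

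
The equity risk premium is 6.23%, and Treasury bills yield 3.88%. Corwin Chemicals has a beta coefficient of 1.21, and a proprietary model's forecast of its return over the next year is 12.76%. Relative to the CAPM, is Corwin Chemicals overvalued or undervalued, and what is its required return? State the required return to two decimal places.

Undervalued; required return 11.42%

Required return = R_f + β·MRP = 3.88% + 1.21 × 6.23% = 11.42%
Forecast 12.76% > required 11.42% → the stock plots above the SML → undervalued.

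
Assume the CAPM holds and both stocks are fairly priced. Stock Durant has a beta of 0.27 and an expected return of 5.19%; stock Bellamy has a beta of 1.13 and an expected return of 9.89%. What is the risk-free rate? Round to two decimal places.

3.71%

Both satisfy E(R) = R_f + β·MRP, so the slope of the SML is
MRP = (9.89% − 5.19%) / (1.13 − 0.27) = 4.70% / 0.86 = 5.4651%
R_f = E(R_Durant) − β_Durant·MRP = 5.19% − 0.27 × 5.4651% = 3.7144%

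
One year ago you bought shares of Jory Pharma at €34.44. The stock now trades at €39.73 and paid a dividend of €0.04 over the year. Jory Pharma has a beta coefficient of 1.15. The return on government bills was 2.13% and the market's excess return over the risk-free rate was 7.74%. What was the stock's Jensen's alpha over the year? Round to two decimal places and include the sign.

+4.45%

Realised HPR = (P1 + D1 − P0) / P0 = (39.73 + 0.04 − 34.44) / 34.44 = 5.33 / 34.44 = 15.4762%
CAPM required = R_f + β·MRP = 2.13% + 1.15 × 7.74% = 11.0310%
α = realised − required = 15.4762% − 11.0310% = +4.45%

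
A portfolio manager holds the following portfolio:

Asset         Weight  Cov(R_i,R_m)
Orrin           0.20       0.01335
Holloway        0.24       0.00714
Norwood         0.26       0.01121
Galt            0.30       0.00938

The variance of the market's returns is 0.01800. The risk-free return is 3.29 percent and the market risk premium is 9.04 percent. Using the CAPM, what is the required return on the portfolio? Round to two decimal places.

β_Orrin = 0.01335 / 0.01800 = 0.7417
β_Holloway = 0.00714 / 0.01800 = 0.3967
β_Norwood = 0.01121 / 0.01800 = 0.6228
β_Galt = 0.00938 / 0.01800 = 0.5211
β_P = Σ w_i β_i = 0.20×0.7417 + 0.24×0.3967 + 0.26×0.6228 + 0.30×0.5211 = 0.5618
E(R_P) = R_f + β_P × MRP = 3.29% + 0.5618 × 9.04% = 8.37%

8.37%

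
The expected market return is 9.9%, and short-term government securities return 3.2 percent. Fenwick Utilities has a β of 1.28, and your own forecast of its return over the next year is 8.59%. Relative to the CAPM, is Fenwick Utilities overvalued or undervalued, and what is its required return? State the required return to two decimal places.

Overvalued; required return 11.78%

MRP = 9.9% − 3.2% = 6.70%
Required return = R_f + β·MRP = 3.2% + 1.28 × 6.7% = 11.78%
Forecast 8.59% < required 11.78% → the stock plots below the SML → overvalued.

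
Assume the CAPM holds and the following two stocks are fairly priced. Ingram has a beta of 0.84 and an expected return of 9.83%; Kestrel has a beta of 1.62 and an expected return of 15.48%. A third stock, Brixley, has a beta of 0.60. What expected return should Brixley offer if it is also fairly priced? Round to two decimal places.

8.09%

MRP (SML slope) = (15.48% − 9.83%) / (1.62 − 0.84) = 5.65% / 0.78 = 7.2436%
R_f (intercept) = 9.83% − 0.84 × 7.2436% = 3.7454%
E(R_Brixley) = R_f + β × MRP = 3.7454% + 0.60 × 7.2436% = 8.09%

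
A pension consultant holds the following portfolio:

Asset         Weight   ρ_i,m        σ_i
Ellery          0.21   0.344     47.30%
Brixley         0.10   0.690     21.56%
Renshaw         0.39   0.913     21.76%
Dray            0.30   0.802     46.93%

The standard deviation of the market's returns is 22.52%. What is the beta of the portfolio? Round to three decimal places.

1.063

β_Ellery = 0.344 × 47.30% / 22.52% = 0.7225
β_Brixley = 0.690 × 21.56% / 22.52% = 0.6606
β_Renshaw = 0.913 × 21.76% / 22.52% = 0.8822
β_Dray = 0.802 × 46.93% / 22.52% = 1.6713
β_P = Σ w_i β_i = 0.21×0.7225 + 0.10×0.6606 + 0.39×0.8822 + 0.30×1.6713 = 1.0632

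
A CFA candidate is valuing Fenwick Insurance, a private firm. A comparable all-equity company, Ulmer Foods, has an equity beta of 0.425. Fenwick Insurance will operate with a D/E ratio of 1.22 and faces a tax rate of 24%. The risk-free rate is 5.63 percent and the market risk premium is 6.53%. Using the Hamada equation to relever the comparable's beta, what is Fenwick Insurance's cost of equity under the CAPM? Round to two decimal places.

β_L = β_U × [1 + (1 − t)(D/E)] = 0.425 × [1 + (1 − 0.24) × 1.22]
    = 0.425 × [1 + 0.76 × 1.22] = 0.425 × 1.9272 = 0.8191
E(R) = R_f + β_L × MRP = 5.63% + 0.8191 × 6.53% = 10.98%

10.98%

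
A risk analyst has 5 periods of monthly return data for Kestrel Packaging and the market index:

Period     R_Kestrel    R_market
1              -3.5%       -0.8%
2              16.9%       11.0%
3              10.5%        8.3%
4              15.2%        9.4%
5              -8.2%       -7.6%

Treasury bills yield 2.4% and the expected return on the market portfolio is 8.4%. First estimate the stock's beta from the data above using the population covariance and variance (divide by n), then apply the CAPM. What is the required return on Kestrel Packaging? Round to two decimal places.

Mean R_i = (-3.5 + 16.9 + 10.5 + 15.2 − 8.2) / 5 = 6.1800%
Mean R_m = (-0.8 + 11.0 + 8.3 + 9.4 − 7.6) / 5 = 4.0600%
Σ(R_i − R̄_i)(R_m − R̄_m) = 355.5960  ⇒  Cov = 355.5960 / 5 = 71.1192
Σ(R_m − R̄_m)² = 254.2320  ⇒  Var(R_m) = 254.2320 / 5 = 50.8464
β = Cov / Var(R_m) = 71.1192 / 50.8464 = 1.3987
MRP = 8.4% − 2.4% = 6.00%
E(R) = R_f + β × MRP = 2.4% + 1.3987 × 6.0% = 10.79%

10.79%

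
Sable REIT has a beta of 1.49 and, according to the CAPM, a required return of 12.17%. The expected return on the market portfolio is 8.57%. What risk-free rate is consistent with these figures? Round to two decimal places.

E(R) = R_f + β(E(R_m) − R_f) = R_f(1 − β) + β·E(R_m)
12.17% = R_f × (1 − 1.49) + 1.49 × 8.57%
12.17% = R_f × -0.49 + 12.7693%
R_f = (12.17% − 12.7693%) / -0.49 = 1.22%

1.22%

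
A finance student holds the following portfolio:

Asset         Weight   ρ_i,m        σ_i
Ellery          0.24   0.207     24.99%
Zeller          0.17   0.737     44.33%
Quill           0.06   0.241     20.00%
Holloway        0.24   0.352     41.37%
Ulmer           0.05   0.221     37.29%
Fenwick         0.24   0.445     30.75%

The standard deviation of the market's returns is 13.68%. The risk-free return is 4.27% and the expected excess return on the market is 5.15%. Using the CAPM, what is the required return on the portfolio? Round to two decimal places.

β_Ellery = 0.207 × 24.99% / 13.68% = 0.3781
β_Zeller = 0.737 × 44.33% / 13.68% = 2.3882
β_Quill = 0.241 × 20.00% / 13.68% = 0.3523
β_Holloway = 0.352 × 41.37% / 13.68% = 1.0645
β_Ulmer = 0.221 × 37.29% / 13.68% = 0.6024
β_Fenwick = 0.445 × 30.75% / 13.68% = 1.0003
β_P = Σ w_i β_i = 0.24×0.3781 + 0.17×2.3882 + 0.06×0.3523 + 0.24×1.0645 + 0.05×0.6024 + 0.24×1.0003 = 1.0435
E(R_P) = R_f + β_P × MRP = 4.27% + 1.0435 × 5.15% = 9.64%

9.64%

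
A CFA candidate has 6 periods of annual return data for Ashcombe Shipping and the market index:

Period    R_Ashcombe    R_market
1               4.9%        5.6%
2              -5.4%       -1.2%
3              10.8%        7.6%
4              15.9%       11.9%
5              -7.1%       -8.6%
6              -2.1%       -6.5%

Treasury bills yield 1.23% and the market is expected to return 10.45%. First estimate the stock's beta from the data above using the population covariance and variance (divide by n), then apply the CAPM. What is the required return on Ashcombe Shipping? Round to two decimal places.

Mean R_i = (4.9 − 5.4 + 10.8 + 15.9 − 7.1 − 2.1) / 6 = 2.8333%
Mean R_m = (5.6 − 1.2 + 7.6 + 11.9 − 8.6 − 6.5) / 6 = 1.4667%
Σ(R_i − R̄_i)(R_m − R̄_m) = 354.9867  ⇒  Cov = 354.9867 / 6 = 59.1645
Σ(R_m − R̄_m)² = 335.4733  ⇒  Var(R_m) = 335.4733 / 6 = 55.9122
β = Cov / Var(R_m) = 59.1645 / 55.9122 = 1.0582
MRP = 10.45% − 1.23% = 9.22%
E(R) = R_f + β × MRP = 1.23% + 1.0582 × 9.22% = 10.99%

10.99%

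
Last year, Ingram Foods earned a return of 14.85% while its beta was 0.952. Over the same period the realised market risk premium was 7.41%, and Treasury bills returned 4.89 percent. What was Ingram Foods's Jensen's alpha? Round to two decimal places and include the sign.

+2.91%

CAPM benchmark = R_f + β(R_m − R_f) = 4.89% + 0.952 × 7.41% = 11.94432%
α = actual − benchmark = 14.85% − 11.94432% = +2.91%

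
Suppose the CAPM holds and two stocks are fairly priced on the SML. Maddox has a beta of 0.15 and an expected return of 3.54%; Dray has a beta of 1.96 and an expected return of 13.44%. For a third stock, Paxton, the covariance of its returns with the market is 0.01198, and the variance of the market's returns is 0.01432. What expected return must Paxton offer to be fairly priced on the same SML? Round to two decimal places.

7.30%

MRP = (13.44% − 3.54%) / (1.96 − 0.15) = 5.4696%
R_f = 3.54% − 0.15 × 5.4696% = 2.7196%
β_Paxton = Cov / Var(R_m) = 0.01198 / 0.01432 = 0.8366
E(R_Paxton) = R_f + β × MRP = 2.7196% + 0.8366 × 5.4696% = 7.30%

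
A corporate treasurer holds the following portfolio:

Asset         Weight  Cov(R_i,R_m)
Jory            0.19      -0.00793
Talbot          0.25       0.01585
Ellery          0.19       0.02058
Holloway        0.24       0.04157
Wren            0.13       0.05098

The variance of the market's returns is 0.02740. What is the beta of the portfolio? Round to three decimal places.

0.838

β_Jory = -0.00793 / 0.02740 = -0.2894
β_Talbot = 0.01585 / 0.02740 = 0.5785
β_Ellery = 0.02058 / 0.02740 = 0.7511
β_Holloway = 0.04157 / 0.02740 = 1.5172
β_Wren = 0.05098 / 0.02740 = 1.8606
β_P = Σ w_i β_i = 0.19×-0.2894 + 0.25×0.5785 + 0.19×0.7511 + 0.24×1.5172 + 0.13×1.8606 = 0.8384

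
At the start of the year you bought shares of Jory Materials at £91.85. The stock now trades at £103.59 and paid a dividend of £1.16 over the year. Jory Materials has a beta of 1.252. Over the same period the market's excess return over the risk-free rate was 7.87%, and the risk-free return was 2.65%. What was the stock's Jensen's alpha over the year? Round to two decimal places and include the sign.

Realised HPR = (P1 + D1 − P0) / P0 = (103.59 + 1.16 − 91.85) / 91.85 = 12.90 / 91.85 = 14.0446%
CAPM required = R_f + β·MRP = 2.65% + 1.252 × 7.87% = 12.50324%
α = realised − required = 14.0446% − 12.50324% = +1.54%

+1.54%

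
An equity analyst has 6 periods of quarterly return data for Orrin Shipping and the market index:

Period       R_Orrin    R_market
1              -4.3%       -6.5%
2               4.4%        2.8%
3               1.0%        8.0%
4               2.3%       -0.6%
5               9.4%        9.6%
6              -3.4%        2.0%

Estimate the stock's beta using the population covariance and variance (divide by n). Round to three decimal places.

0.620

Mean R_i = (-4.3 + 4.4 + 1.0 + 2.3 + 9.4 − 3.4) / 6 = 1.5667%
Mean R_m = (-6.5 + 2.8 + 8.0 − 0.6 + 9.6 + 2.0) / 6 = 2.5500%
Σ(R_i − R̄_i)(R_m − R̄_m) = 106.3600  ⇒  Cov = 106.3600 / 6 = 17.7267
Σ(R_m − R̄_m)² = 171.5950  ⇒  Var(R_m) = 171.5950 / 6 = 28.5992
β = Cov / Var(R_m) = 17.7267 / 28.5992 = 0.6198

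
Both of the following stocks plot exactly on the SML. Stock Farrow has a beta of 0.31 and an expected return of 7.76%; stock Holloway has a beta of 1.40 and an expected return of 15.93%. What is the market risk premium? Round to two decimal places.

7.50%

Both satisfy E(R) = R_f + β·MRP, so the slope of the SML is
MRP = (15.93% − 7.76%) / (1.40 − 0.31) = 8.17% / 1.09 = 7.4954%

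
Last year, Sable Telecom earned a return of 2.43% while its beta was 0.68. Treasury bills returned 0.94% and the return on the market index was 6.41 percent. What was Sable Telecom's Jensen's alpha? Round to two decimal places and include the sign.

-2.23%

Market excess return = 6.41% − 0.94% = 5.47%
CAPM benchmark = R_f + β(R_m − R_f) = 0.94% + 0.68 × 5.47% = 4.6596%
α = actual − benchmark = 2.43% − 4.6596% = -2.23%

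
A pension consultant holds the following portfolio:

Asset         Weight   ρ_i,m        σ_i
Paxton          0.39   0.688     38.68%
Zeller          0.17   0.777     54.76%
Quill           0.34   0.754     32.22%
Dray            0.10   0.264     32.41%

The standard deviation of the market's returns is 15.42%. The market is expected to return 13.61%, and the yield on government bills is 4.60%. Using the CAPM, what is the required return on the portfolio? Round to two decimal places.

β_Paxton = 0.688 × 38.68% / 15.42% = 1.7258
β_Zeller = 0.777 × 54.76% / 15.42% = 2.7593
β_Quill = 0.754 × 32.22% / 15.42% = 1.5755
β_Dray = 0.264 × 32.41% / 15.42% = 0.5549
β_P = Σ w_i β_i = 0.39×1.7258 + 0.17×2.7593 + 0.34×1.5755 + 0.10×0.5549 = 1.7333
MRP = 13.61% − 4.60% = 9.01%
E(R_P) = R_f + β_P × MRP = 4.60% + 1.7333 × 9.01% = 20.22%

20.22%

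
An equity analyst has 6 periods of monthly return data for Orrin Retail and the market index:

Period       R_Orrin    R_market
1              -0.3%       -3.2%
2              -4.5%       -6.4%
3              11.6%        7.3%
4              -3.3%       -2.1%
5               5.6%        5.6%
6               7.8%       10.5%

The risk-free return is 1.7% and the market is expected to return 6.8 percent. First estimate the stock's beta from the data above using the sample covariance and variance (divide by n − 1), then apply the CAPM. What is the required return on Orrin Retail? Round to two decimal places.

6.22%

Mean R_i = (-0.3 − 4.5 + 11.6 − 3.3 + 5.6 + 7.8) / 6 = 2.8167%
Mean R_m = (-3.2 − 6.4 + 7.3 − 2.1 + 5.6 + 10.5) / 6 = 1.9500%
Σ(R_i − R̄_i)(R_m − R̄_m) = 201.6750  ⇒  Cov = 201.6750 / 5 = 40.3350
Σ(R_m − R̄_m)² = 227.6950  ⇒  Var(R_m) = 227.6950 / 5 = 45.5390
β = Cov / Var(R_m) = 40.3350 / 45.5390 = 0.8857
MRP = 6.8% − 1.7% = 5.10%
E(R) = R_f + β × MRP = 1.7% + 0.8857 × 5.1% = 6.22%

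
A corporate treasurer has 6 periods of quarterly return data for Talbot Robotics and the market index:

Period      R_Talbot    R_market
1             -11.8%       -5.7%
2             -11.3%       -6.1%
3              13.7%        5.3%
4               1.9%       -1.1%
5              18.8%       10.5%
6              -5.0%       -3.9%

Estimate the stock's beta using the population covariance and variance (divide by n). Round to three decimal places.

1.893

Mean R_i = (-11.8 − 11.3 + 13.7 + 1.9 + 18.8 − 5.0) / 6 = 1.0500%
Mean R_m = (-5.7 − 6.1 + 5.3 − 1.1 + 10.5 − 3.9) / 6 = -0.1667%
Σ(R_i − R̄_i)(R_m − R̄_m) = 424.6600  ⇒  Cov = 424.6600 / 6 = 70.7767
Σ(R_m − R̄_m)² = 224.2933  ⇒  Var(R_m) = 224.2933 / 6 = 37.3822
β = Cov / Var(R_m) = 70.7767 / 37.3822 = 1.8933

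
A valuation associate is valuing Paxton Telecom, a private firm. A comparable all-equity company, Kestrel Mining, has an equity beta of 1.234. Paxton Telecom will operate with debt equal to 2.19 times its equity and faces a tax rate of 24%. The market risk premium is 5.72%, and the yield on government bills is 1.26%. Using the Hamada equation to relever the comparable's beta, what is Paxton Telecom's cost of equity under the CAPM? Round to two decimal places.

20.07%

β_L = β_U × [1 + (1 − t)(D/E)] = 1.234 × [1 + (1 − 0.24) × 2.19]
    = 1.234 × [1 + 0.76 × 2.19] = 1.234 × 2.6644 = 3.2879
E(R) = R_f + β_L × MRP = 1.26% + 3.2879 × 5.72% = 20.07%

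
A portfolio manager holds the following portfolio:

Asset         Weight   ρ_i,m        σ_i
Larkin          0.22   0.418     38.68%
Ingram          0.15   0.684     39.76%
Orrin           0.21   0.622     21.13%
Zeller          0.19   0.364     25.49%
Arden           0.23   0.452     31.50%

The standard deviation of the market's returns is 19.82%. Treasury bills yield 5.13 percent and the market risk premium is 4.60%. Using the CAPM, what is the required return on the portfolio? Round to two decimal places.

β_Larkin = 0.418 × 38.68% / 19.82% = 0.8158
β_Ingram = 0.684 × 39.76% / 19.82% = 1.3721
β_Orrin = 0.622 × 21.13% / 19.82% = 0.6631
β_Zeller = 0.364 × 25.49% / 19.82% = 0.4681
β_Arden = 0.452 × 31.50% / 19.82% = 0.7184
β_P = Σ w_i β_i = 0.22×0.8158 + 0.15×1.3721 + 0.21×0.6631 + 0.19×0.4681 + 0.23×0.7184 = 0.7787
E(R_P) = R_f + β_P × MRP = 5.13% + 0.7787 × 4.60% = 8.71%

8.71%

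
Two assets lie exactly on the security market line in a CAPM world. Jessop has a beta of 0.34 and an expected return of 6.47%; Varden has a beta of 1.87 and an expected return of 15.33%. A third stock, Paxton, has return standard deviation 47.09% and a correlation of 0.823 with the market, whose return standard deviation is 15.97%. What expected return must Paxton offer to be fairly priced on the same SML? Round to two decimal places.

18.55%

MRP = (15.33% − 6.47%) / (1.87 − 0.34) = 5.7908%
R_f = 6.47% − 0.34 × 5.7908% = 4.5011%
β_Paxton = ρ·σ_i/σ_m = 0.823 × 47.09 / 15.97 = 2.4267
E(R_Paxton) = R_f + β × MRP = 4.5011% + 2.4267 × 5.7908% = 18.55%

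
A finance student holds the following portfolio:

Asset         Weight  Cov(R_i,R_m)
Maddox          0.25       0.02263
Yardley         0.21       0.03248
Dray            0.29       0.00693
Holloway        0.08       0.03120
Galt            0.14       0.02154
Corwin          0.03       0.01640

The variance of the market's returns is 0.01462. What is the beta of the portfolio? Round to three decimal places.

β_Maddox = 0.02263 / 0.01462 = 1.5479
β_Yardley = 0.03248 / 0.01462 = 2.2216
β_Dray = 0.00693 / 0.01462 = 0.4740
β_Holloway = 0.03120 / 0.01462 = 2.1341
β_Galt = 0.02154 / 0.01462 = 1.4733
β_Corwin = 0.01640 / 0.01462 = 1.1218
β_P = Σ w_i β_i = 0.25×1.5479 + 0.21×2.2216 + 0.29×0.4740 + 0.08×2.1341 + 0.14×1.4733 + 0.03×1.1218 = 1.4016

1.402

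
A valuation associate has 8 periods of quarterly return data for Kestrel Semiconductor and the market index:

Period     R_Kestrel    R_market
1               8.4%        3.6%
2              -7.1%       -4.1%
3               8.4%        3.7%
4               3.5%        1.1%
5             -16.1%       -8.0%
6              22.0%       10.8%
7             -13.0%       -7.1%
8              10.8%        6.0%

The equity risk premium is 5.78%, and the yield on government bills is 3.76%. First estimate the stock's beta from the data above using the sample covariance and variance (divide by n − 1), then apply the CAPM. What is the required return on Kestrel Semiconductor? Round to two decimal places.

15.14%

Mean R_i = (8.4 − 7.1 + 8.4 + 3.5 − 16.1 + 22.0 − 13.0 + 10.8) / 8 = 2.1125%
Mean R_m = (3.6 − 4.1 + 3.7 + 1.1 − 8.0 + 10.8 − 7.1 + 6.0) / 8 = 0.7500%
Σ(R_i − R̄_i)(R_m − R̄_m) = 605.1050  ⇒  Cov = 605.1050 / 7 = 86.4436
Σ(R_m − R̄_m)² = 307.2200  ⇒  Var(R_m) = 307.2200 / 7 = 43.8886
β = Cov / Var(R_m) = 86.4436 / 43.8886 = 1.9696
E(R) = R_f + β × MRP = 3.76% + 1.9696 × 5.78% = 15.14%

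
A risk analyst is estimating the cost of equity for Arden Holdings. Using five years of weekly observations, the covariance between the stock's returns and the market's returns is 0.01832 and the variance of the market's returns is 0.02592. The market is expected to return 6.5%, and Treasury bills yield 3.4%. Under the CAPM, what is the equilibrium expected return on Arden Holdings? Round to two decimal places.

β = Cov(R_i, R_m) / Var(R_m) = 0.01832 / 0.02592 = 0.7068
MRP = 6.5% − 3.4% = 3.10%
E(R) = R_f + β × MRP = 3.4% + 0.7068 × 3.1% = 5.59%

5.59%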